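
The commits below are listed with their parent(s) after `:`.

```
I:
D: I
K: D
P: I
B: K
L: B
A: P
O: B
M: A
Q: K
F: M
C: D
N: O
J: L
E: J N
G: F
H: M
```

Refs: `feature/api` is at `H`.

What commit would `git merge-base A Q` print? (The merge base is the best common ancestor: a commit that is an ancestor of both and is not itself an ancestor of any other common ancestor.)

Ancestors of A: {A, I, P}.
Ancestors of Q: {D, I, K, Q}.
Common ancestors: {I}.
The only common ancestor is I, so it is the merge base.

I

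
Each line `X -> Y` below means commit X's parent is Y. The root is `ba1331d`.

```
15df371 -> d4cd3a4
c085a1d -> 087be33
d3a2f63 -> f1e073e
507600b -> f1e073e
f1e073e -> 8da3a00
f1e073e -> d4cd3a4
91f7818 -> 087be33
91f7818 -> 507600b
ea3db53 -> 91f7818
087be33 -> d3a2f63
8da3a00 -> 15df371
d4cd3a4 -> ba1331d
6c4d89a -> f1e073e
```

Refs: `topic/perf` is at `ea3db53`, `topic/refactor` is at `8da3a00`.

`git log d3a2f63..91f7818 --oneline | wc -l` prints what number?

Reachable from 91f7818: {087be33, 15df371, 507600b, 8da3a00, 91f7818, ba1331d, d3a2f63, d4cd3a4, f1e073e}.
Reachable from d3a2f63: {15df371, 8da3a00, ba1331d, d3a2f63, d4cd3a4, f1e073e}.
In 91f7818's history but not d3a2f63's: {087be33, 507600b, 91f7818} — 3 commits.

3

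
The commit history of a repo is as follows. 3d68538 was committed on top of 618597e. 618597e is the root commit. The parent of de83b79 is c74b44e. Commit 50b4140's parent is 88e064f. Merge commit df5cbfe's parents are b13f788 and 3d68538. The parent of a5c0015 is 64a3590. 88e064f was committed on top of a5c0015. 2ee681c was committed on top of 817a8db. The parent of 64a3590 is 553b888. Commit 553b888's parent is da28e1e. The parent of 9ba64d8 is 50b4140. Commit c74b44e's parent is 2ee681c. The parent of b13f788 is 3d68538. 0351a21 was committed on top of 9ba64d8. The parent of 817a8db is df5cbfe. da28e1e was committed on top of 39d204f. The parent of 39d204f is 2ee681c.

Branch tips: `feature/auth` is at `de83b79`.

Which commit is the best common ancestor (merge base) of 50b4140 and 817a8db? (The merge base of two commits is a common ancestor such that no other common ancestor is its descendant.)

817a8db

Ancestors of 50b4140: {2ee681c, 39d204f, 3d68538, 50b4140, 553b888, 618597e, 64a3590, 817a8db, 88e064f, a5c0015, b13f788, da28e1e, df5cbfe}.
Ancestors of 817a8db: {3d68538, 618597e, 817a8db, b13f788, df5cbfe}.
Common ancestors: {3d68538, 618597e, 817a8db, b13f788, df5cbfe}.
Among these, 817a8db is not an ancestor of any other common ancestor — it is the merge base.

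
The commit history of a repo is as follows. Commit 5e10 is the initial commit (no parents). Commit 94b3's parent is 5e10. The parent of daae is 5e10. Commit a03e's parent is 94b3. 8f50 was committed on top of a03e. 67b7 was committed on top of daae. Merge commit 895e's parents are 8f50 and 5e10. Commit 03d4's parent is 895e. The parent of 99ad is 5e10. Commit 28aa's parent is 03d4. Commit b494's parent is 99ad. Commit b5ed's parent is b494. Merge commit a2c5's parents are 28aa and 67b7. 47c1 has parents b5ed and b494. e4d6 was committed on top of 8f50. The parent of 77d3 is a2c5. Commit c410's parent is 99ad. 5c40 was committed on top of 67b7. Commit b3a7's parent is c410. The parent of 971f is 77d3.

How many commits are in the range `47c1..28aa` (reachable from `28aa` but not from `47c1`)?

Reachable from 28aa: {03d4, 28aa, 5e10, 895e, 8f50, 94b3, a03e}.
Reachable from 47c1: {47c1, 5e10, 99ad, b494, b5ed}.
In 28aa's history but not 47c1's: {03d4, 28aa, 895e, 8f50, 94b3, a03e} — 6 commits.

6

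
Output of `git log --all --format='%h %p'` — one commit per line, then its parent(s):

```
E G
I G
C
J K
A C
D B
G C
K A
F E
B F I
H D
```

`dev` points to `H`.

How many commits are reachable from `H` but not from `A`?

Reachable from H: {B, C, D, E, F, G, H, I}.
Reachable from A: {A, C}.
In H's history but not A's: {B, D, E, F, G, H, I} — 7 commits.

7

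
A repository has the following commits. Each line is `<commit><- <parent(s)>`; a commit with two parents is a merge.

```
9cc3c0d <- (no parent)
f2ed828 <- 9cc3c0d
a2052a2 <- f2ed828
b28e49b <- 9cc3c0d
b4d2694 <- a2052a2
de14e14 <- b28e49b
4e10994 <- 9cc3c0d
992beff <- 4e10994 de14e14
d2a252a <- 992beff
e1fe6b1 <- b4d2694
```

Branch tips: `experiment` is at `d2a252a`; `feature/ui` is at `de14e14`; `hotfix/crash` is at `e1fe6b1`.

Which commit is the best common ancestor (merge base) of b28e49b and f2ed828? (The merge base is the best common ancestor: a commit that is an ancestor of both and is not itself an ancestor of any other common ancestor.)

Ancestors of b28e49b: {9cc3c0d, b28e49b}.
Ancestors of f2ed828: {9cc3c0d, f2ed828}.
Common ancestors: {9cc3c0d}.
The only common ancestor is 9cc3c0d, so it is the merge base.

9cc3c0d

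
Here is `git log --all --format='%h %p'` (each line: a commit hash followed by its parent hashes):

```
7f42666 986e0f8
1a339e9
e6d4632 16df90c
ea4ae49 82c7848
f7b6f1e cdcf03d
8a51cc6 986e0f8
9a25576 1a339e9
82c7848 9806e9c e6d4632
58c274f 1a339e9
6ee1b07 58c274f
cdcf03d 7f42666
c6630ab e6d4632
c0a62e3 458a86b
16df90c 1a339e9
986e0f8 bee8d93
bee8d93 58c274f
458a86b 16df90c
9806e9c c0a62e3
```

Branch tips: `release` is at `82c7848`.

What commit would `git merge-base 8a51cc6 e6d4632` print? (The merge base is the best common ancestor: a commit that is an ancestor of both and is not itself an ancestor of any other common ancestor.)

Ancestors of 8a51cc6: {1a339e9, 58c274f, 8a51cc6, 986e0f8, bee8d93}.
Ancestors of e6d4632: {16df90c, 1a339e9, e6d4632}.
Common ancestors: {1a339e9}.
The only common ancestor is 1a339e9, so it is the merge base.

1a339e9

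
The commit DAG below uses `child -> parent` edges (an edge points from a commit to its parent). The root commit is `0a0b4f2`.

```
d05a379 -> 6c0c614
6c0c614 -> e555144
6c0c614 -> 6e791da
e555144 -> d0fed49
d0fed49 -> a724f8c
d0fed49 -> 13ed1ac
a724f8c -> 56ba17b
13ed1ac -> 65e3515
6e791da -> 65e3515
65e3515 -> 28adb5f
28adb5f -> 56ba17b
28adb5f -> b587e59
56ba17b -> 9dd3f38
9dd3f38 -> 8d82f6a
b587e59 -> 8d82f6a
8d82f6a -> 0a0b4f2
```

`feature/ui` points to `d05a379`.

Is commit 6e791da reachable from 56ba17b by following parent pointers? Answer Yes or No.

Ancestors of 56ba17b: {0a0b4f2, 56ba17b, 8d82f6a, 9dd3f38}.
6e791da is not in that set, so it is not an ancestor of 56ba17b.

No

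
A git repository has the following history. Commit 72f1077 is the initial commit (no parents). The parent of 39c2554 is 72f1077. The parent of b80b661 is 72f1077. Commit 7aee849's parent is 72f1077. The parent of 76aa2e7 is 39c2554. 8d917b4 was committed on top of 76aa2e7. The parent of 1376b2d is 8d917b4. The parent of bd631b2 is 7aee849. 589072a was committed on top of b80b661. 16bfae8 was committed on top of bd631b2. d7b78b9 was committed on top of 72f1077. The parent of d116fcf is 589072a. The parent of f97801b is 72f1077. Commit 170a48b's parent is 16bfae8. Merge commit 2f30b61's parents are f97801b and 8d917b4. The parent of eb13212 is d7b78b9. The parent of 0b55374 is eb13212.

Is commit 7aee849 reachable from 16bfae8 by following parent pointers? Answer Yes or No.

Ancestors of 16bfae8 (commits reachable by following parents): {16bfae8, 72f1077, 7aee849, bd631b2}.
7aee849 is in that set, so it is an ancestor of 16bfae8.

Yes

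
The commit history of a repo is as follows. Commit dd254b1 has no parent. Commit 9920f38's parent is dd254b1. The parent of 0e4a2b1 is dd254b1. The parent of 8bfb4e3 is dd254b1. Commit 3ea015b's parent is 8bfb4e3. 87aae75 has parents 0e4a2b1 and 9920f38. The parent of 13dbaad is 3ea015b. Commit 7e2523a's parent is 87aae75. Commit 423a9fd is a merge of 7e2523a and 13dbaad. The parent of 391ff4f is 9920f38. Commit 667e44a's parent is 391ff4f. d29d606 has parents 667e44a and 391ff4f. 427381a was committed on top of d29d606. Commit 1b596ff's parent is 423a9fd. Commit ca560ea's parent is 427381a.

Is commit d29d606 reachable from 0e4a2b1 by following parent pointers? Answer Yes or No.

No

Ancestors of 0e4a2b1: {0e4a2b1, dd254b1}.
d29d606 is not in that set, so it is not an ancestor of 0e4a2b1.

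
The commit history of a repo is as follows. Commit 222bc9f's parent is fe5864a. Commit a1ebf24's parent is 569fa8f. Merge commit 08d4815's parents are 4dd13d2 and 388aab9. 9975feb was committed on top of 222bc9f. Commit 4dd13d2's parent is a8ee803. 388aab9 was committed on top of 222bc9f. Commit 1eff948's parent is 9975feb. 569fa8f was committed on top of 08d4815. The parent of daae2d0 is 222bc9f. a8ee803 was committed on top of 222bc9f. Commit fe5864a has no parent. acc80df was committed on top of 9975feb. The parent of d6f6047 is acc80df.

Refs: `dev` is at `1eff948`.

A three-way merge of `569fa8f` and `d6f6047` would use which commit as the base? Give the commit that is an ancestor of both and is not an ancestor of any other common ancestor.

222bc9f

Ancestors of 569fa8f: {08d4815, 222bc9f, 388aab9, 4dd13d2, 569fa8f, a8ee803, fe5864a}.
Ancestors of d6f6047: {222bc9f, 9975feb, acc80df, d6f6047, fe5864a}.
Common ancestors: {222bc9f, fe5864a}.
Among these, 222bc9f is not an ancestor of any other common ancestor — it is the merge base.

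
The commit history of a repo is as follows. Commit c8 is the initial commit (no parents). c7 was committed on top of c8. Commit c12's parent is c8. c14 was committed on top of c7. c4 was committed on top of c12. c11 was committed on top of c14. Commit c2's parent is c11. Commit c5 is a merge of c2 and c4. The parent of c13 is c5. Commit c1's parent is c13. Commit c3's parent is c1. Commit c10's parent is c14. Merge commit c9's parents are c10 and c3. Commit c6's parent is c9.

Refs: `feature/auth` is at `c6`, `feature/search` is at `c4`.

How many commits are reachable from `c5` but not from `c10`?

Reachable from c5: {c11, c12, c14, c2, c4, c5, c7, c8}.
Reachable from c10: {c10, c14, c7, c8}.
In c5's history but not c10's: {c11, c12, c2, c4, c5} — 5 commits.

5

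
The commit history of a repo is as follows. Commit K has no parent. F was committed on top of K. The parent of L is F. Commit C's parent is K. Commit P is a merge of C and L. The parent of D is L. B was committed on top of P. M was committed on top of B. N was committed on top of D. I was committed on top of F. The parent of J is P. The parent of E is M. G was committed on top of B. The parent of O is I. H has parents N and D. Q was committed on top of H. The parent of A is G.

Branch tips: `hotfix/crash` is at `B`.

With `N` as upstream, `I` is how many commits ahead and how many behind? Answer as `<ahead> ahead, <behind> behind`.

1 ahead, 3 behind

Reachable from I: {F, I, K}.
Reachable from N: {D, F, K, L, N}.
Only in I's history (ahead): {I} — 1.
Only in N's history (behind): {D, L, N} — 3.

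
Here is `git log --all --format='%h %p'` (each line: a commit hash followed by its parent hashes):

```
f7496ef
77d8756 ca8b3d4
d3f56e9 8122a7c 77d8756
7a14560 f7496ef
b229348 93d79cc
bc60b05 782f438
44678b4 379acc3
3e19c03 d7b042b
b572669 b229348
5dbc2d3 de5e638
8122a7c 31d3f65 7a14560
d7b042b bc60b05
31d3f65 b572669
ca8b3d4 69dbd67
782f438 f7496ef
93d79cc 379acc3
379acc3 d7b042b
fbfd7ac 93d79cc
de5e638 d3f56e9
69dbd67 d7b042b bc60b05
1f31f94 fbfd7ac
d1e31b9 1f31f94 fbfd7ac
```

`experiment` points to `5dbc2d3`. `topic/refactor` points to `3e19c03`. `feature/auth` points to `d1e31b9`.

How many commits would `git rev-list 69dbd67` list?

Walking parent pointers from 69dbd67: reachable set = {69dbd67, 782f438, bc60b05, d7b042b, f7496ef}.
That is 5 commits.

5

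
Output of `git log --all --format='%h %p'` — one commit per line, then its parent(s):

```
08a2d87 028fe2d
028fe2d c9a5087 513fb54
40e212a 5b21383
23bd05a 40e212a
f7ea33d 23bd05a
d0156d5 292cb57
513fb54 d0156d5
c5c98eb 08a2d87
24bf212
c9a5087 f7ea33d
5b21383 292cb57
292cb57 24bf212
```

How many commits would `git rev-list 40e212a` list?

4

Walking parent pointers from 40e212a: reachable set = {24bf212, 292cb57, 40e212a, 5b21383}.
That is 4 commits.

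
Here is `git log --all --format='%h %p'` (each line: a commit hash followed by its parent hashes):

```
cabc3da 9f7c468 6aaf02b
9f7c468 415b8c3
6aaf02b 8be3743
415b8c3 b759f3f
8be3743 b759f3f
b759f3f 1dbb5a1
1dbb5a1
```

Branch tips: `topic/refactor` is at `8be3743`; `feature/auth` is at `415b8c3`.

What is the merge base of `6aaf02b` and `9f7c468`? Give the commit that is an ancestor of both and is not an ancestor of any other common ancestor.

b759f3f

Ancestors of 6aaf02b: {1dbb5a1, 6aaf02b, 8be3743, b759f3f}.
Ancestors of 9f7c468: {1dbb5a1, 415b8c3, 9f7c468, b759f3f}.
Common ancestors: {1dbb5a1, b759f3f}.
Among these, b759f3f is not an ancestor of any other common ancestor — it is the merge base.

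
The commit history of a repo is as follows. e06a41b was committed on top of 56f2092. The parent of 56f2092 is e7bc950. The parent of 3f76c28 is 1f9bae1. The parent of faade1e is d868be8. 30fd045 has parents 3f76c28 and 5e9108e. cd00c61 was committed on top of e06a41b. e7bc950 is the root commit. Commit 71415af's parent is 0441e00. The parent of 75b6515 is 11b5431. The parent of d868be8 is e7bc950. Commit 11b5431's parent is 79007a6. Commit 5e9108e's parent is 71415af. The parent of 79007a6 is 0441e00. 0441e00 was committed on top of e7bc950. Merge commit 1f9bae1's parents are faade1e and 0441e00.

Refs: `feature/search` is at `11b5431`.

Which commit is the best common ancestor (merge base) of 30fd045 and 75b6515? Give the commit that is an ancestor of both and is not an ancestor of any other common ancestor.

0441e00

Ancestors of 30fd045: {0441e00, 1f9bae1, 30fd045, 3f76c28, 5e9108e, 71415af, d868be8, e7bc950, faade1e}.
Ancestors of 75b6515: {0441e00, 11b5431, 75b6515, 79007a6, e7bc950}.
Common ancestors: {0441e00, e7bc950}.
Among these, 0441e00 is not an ancestor of any other common ancestor — it is the merge base.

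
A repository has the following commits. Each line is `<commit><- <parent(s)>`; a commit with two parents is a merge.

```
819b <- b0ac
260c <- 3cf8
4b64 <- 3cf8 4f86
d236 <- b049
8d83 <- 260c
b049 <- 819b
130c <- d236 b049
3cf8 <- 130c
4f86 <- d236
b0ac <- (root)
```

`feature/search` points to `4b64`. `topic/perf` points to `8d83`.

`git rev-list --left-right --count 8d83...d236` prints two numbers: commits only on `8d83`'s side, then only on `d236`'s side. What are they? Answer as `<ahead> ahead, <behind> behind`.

Reachable from 8d83: {130c, 260c, 3cf8, 819b, 8d83, b049, b0ac, d236}.
Reachable from d236: {819b, b049, b0ac, d236}.
Only in 8d83's history (ahead): {130c, 260c, 3cf8, 8d83} — 4.
Only in d236's history (behind): {} — 0.

4 ahead, 0 behind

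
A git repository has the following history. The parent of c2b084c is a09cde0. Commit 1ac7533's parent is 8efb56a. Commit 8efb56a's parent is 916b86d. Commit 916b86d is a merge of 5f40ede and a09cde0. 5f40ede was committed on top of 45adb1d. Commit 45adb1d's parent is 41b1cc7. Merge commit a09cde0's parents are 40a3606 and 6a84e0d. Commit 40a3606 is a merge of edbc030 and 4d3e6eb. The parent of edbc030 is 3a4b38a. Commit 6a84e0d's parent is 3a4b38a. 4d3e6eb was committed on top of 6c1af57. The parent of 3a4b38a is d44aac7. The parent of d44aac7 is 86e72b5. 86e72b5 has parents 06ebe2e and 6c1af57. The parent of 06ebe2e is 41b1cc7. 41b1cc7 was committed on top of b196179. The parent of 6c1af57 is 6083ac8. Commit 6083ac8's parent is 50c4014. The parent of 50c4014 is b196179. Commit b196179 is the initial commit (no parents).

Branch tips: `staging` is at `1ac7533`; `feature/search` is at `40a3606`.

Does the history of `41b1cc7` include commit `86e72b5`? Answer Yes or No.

No

Ancestors of 41b1cc7: {41b1cc7, b196179}.
86e72b5 is not in that set, so it is not an ancestor of 41b1cc7.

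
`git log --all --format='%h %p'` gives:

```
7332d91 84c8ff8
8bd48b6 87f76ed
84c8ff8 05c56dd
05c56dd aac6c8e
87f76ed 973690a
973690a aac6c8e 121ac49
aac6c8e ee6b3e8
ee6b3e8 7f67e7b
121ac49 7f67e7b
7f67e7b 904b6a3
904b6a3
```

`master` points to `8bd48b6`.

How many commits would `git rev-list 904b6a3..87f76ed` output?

6

Reachable from 87f76ed: {121ac49, 7f67e7b, 87f76ed, 904b6a3, 973690a, aac6c8e, ee6b3e8}.
Reachable from 904b6a3: {904b6a3}.
In 87f76ed's history but not 904b6a3's: {121ac49, 7f67e7b, 87f76ed, 973690a, aac6c8e, ee6b3e8} — 6 commits.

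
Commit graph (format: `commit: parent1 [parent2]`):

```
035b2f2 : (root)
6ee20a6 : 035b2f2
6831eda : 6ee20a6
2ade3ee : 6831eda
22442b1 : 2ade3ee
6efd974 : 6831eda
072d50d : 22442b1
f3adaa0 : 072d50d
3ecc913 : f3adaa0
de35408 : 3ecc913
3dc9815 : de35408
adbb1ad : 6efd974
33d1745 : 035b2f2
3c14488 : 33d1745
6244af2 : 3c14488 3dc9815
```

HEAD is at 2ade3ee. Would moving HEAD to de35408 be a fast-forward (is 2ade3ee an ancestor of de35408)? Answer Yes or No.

Yes

A fast-forward from 2ade3ee to de35408 is possible iff 2ade3ee is an ancestor of de35408.
Ancestors of de35408: {035b2f2, 072d50d, 22442b1, 2ade3ee, 3ecc913, 6831eda, 6ee20a6, de35408, f3adaa0}.
2ade3ee is among them, so fast-forward is possible.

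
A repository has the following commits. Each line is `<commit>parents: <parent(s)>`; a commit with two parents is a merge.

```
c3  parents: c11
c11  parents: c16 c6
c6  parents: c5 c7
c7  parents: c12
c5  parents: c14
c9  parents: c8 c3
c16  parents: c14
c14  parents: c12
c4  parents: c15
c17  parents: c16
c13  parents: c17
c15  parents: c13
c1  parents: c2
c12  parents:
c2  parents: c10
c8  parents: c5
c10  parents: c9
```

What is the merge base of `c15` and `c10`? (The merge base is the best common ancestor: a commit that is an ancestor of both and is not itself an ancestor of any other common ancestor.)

c16

Ancestors of c15: {c12, c13, c14, c15, c16, c17}.
Ancestors of c10: {c10, c11, c12, c14, c16, c3, c5, c6, c7, c8, c9}.
Common ancestors: {c12, c14, c16}.
Among these, c16 is not an ancestor of any other common ancestor — it is the merge base.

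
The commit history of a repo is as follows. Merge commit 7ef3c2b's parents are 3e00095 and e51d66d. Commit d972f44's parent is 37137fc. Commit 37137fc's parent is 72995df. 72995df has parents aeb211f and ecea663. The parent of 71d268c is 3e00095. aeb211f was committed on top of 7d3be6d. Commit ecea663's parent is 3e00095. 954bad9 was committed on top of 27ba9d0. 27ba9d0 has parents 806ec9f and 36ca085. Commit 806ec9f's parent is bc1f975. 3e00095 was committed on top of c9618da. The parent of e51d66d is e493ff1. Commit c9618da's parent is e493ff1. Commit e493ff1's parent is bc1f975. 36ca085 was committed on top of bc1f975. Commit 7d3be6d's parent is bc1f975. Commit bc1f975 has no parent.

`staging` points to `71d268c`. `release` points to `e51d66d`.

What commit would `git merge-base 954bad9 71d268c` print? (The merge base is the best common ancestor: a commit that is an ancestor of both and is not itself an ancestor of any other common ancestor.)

Ancestors of 954bad9: {27ba9d0, 36ca085, 806ec9f, 954bad9, bc1f975}.
Ancestors of 71d268c: {3e00095, 71d268c, bc1f975, c9618da, e493ff1}.
Common ancestors: {bc1f975}.
The only common ancestor is bc1f975, so it is the merge base.

bc1f975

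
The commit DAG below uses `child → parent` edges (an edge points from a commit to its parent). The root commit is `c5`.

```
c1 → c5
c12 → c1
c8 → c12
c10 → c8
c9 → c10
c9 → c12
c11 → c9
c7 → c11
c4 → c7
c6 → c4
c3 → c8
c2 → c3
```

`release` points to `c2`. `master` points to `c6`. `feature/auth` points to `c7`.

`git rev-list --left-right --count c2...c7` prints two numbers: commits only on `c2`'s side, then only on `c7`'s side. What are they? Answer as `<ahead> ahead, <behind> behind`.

2 ahead, 4 behind

Reachable from c2: {c1, c12, c2, c3, c5, c8}.
Reachable from c7: {c1, c10, c11, c12, c5, c7, c8, c9}.
Only in c2's history (ahead): {c2, c3} — 2.
Only in c7's history (behind): {c10, c11, c7, c9} — 4.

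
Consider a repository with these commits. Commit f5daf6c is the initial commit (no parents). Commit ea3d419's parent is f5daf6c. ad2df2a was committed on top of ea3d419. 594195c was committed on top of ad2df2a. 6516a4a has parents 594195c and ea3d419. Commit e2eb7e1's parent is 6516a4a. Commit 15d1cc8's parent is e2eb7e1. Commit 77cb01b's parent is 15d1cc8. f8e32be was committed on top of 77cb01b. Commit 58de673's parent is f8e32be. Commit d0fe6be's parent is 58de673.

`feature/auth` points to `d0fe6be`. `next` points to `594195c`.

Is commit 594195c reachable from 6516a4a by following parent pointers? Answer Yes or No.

Ancestors of 6516a4a (commits reachable by following parents): {594195c, 6516a4a, ad2df2a, ea3d419, f5daf6c}.
594195c is in that set, so it is an ancestor of 6516a4a.

Yes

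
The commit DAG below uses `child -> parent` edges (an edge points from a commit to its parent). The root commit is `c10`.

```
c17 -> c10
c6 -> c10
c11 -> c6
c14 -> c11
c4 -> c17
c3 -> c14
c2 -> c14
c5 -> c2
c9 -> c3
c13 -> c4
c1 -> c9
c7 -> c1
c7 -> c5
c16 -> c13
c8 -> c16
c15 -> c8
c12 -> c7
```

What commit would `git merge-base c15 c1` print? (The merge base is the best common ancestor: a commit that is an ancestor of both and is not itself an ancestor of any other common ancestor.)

Ancestors of c15: {c10, c13, c15, c16, c17, c4, c8}.
Ancestors of c1: {c1, c10, c11, c14, c3, c6, c9}.
Common ancestors: {c10}.
The only common ancestor is c10, so it is the merge base.

c10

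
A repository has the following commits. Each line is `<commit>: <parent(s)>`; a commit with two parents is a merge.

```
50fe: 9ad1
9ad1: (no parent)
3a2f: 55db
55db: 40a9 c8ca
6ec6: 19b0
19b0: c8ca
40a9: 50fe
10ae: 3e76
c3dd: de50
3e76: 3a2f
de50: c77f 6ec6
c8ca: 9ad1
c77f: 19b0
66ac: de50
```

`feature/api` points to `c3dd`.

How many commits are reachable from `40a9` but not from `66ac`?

Reachable from 40a9: {40a9, 50fe, 9ad1}.
Reachable from 66ac: {19b0, 66ac, 6ec6, 9ad1, c77f, c8ca, de50}.
In 40a9's history but not 66ac's: {40a9, 50fe} — 2 commits.

2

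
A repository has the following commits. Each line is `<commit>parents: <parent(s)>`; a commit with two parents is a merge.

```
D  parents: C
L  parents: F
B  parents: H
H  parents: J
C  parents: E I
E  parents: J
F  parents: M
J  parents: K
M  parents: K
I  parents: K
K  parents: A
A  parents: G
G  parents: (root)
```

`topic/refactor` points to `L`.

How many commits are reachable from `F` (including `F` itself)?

5

Walking parent pointers from F: reachable set = {A, F, G, K, M}.
That is 5 commits.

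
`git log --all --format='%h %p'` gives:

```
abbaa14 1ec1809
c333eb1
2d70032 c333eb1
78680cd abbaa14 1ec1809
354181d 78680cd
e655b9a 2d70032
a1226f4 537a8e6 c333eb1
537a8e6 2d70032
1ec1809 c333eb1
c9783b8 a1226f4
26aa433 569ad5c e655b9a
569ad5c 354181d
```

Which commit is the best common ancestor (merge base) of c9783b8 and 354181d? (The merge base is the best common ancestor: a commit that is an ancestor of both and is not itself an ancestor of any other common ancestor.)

Ancestors of c9783b8: {2d70032, 537a8e6, a1226f4, c333eb1, c9783b8}.
Ancestors of 354181d: {1ec1809, 354181d, 78680cd, abbaa14, c333eb1}.
Common ancestors: {c333eb1}.
The only common ancestor is c333eb1, so it is the merge base.

c333eb1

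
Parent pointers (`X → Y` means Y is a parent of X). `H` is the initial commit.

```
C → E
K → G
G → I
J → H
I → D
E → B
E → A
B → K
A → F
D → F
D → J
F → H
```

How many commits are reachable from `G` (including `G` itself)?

6

Walking parent pointers from G: reachable set = {D, F, G, H, I, J}.
That is 6 commits.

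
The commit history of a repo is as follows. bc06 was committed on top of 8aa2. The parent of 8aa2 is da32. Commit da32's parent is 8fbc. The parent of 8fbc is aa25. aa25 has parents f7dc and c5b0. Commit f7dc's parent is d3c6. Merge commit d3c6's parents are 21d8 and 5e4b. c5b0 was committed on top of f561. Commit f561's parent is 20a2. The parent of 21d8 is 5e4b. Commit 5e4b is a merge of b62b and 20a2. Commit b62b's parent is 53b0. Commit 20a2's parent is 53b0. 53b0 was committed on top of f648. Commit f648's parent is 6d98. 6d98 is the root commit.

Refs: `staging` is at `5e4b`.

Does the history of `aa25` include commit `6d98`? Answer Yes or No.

Yes

Ancestors of aa25 (commits reachable by following parents): {20a2, 21d8, 53b0, 5e4b, 6d98, aa25, b62b, c5b0, d3c6, f561, f648, f7dc}.
6d98 is in that set, so it is an ancestor of aa25.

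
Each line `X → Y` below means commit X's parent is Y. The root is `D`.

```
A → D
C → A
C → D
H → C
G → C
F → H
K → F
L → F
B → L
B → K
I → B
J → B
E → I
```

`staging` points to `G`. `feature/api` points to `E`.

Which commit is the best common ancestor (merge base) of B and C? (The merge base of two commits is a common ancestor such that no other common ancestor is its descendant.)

C

Ancestors of B: {A, B, C, D, F, H, K, L}.
Ancestors of C: {A, C, D}.
Common ancestors: {A, C, D}.
Among these, C is not an ancestor of any other common ancestor — it is the merge base.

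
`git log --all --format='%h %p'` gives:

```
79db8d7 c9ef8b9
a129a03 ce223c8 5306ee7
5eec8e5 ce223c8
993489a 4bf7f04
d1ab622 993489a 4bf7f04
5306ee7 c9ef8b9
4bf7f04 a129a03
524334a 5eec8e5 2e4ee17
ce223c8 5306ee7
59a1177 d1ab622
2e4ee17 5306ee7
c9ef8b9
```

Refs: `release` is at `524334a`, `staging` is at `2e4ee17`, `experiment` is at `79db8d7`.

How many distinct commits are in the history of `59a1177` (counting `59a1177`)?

8

Walking parent pointers from 59a1177: reachable set = {4bf7f04, 5306ee7, 59a1177, 993489a, a129a03, c9ef8b9, ce223c8, d1ab622}.
That is 8 commits.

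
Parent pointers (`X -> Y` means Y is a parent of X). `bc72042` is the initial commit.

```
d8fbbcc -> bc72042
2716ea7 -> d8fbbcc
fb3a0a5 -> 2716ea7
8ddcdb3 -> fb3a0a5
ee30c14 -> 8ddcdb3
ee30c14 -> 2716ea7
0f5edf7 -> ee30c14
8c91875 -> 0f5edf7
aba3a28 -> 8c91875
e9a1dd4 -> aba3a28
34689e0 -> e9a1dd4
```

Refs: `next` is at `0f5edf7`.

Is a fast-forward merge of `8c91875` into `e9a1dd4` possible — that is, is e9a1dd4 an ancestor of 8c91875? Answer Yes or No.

No

A fast-forward from e9a1dd4 to 8c91875 is possible iff e9a1dd4 is an ancestor of 8c91875.
Ancestors of 8c91875: {0f5edf7, 2716ea7, 8c91875, 8ddcdb3, bc72042, d8fbbcc, ee30c14, fb3a0a5}.
e9a1dd4 is not among them, so fast-forward is not possible.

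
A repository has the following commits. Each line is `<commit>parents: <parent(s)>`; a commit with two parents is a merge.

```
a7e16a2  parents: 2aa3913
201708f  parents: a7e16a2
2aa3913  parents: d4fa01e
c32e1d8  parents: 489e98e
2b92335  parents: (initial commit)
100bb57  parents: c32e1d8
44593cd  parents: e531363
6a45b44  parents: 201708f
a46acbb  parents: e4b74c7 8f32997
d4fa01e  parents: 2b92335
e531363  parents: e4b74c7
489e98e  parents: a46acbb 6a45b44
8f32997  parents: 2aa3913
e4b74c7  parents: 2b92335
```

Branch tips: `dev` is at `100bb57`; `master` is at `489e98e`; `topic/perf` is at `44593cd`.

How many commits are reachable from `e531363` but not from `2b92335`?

2

Reachable from e531363: {2b92335, e4b74c7, e531363}.
Reachable from 2b92335: {2b92335}.
In e531363's history but not 2b92335's: {e4b74c7, e531363} — 2 commits.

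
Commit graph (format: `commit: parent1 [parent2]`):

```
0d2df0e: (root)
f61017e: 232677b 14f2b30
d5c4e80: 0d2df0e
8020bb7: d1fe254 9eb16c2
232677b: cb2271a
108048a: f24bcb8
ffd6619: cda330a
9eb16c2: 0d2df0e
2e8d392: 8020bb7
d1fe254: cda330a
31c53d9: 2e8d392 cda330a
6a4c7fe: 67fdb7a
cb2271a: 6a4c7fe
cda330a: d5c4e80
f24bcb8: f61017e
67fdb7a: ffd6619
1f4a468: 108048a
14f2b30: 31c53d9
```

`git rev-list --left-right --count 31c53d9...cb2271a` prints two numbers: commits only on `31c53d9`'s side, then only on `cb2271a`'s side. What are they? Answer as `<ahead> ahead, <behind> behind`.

Reachable from 31c53d9: {0d2df0e, 2e8d392, 31c53d9, 8020bb7, 9eb16c2, cda330a, d1fe254, d5c4e80}.
Reachable from cb2271a: {0d2df0e, 67fdb7a, 6a4c7fe, cb2271a, cda330a, d5c4e80, ffd6619}.
Only in 31c53d9's history (ahead): {2e8d392, 31c53d9, 8020bb7, 9eb16c2, d1fe254} — 5.
Only in cb2271a's history (behind): {67fdb7a, 6a4c7fe, cb2271a, ffd6619} — 4.

5 ahead, 4 behind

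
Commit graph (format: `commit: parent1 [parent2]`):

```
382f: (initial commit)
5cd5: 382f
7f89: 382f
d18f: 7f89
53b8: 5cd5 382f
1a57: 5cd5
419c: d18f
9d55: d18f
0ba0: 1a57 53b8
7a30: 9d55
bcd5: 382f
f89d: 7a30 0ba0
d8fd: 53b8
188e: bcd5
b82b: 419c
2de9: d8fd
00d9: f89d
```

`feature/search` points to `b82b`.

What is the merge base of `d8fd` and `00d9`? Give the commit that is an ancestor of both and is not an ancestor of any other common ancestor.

53b8

Ancestors of d8fd: {382f, 53b8, 5cd5, d8fd}.
Ancestors of 00d9: {00d9, 0ba0, 1a57, 382f, 53b8, 5cd5, 7a30, 7f89, 9d55, d18f, f89d}.
Common ancestors: {382f, 53b8, 5cd5}.
Among these, 53b8 is not an ancestor of any other common ancestor — it is the merge base.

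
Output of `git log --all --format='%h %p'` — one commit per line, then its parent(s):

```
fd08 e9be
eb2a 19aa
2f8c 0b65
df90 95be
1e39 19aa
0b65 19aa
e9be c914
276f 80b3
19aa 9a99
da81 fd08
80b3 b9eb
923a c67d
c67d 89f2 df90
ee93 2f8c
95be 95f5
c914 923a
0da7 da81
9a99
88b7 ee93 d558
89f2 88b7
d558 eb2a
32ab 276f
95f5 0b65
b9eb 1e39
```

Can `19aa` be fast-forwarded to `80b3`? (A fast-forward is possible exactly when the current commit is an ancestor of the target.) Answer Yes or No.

A fast-forward from 19aa to 80b3 is possible iff 19aa is an ancestor of 80b3.
Ancestors of 80b3: {19aa, 1e39, 80b3, 9a99, b9eb}.
19aa is among them, so fast-forward is possible.

Yes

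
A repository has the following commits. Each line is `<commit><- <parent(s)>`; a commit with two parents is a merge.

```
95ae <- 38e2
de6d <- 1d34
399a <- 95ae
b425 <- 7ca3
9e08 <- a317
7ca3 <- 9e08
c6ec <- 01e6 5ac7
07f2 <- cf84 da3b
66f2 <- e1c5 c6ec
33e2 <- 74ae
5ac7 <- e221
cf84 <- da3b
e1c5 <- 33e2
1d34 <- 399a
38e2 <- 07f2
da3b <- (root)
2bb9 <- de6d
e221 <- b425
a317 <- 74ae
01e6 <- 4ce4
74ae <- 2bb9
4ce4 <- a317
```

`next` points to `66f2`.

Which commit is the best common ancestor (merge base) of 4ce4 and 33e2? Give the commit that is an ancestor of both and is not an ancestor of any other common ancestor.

74ae

Ancestors of 4ce4: {07f2, 1d34, 2bb9, 38e2, 399a, 4ce4, 74ae, 95ae, a317, cf84, da3b, de6d}.
Ancestors of 33e2: {07f2, 1d34, 2bb9, 33e2, 38e2, 399a, 74ae, 95ae, cf84, da3b, de6d}.
Common ancestors: {07f2, 1d34, 2bb9, 38e2, 399a, 74ae, 95ae, cf84, da3b, de6d}.
Among these, 74ae is not an ancestor of any other common ancestor — it is the merge base.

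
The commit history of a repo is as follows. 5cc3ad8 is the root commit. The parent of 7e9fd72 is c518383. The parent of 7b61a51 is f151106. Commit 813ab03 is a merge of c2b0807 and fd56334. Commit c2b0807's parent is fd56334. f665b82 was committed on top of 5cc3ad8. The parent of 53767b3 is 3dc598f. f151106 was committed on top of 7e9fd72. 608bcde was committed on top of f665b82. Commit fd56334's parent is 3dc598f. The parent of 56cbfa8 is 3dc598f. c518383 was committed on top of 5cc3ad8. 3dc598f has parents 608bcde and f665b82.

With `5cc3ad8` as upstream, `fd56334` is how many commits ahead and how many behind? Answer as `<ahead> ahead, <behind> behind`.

4 ahead, 0 behind

Reachable from fd56334: {3dc598f, 5cc3ad8, 608bcde, f665b82, fd56334}.
Reachable from 5cc3ad8: {5cc3ad8}.
Only in fd56334's history (ahead): {3dc598f, 608bcde, f665b82, fd56334} — 4.
Only in 5cc3ad8's history (behind): {} — 0.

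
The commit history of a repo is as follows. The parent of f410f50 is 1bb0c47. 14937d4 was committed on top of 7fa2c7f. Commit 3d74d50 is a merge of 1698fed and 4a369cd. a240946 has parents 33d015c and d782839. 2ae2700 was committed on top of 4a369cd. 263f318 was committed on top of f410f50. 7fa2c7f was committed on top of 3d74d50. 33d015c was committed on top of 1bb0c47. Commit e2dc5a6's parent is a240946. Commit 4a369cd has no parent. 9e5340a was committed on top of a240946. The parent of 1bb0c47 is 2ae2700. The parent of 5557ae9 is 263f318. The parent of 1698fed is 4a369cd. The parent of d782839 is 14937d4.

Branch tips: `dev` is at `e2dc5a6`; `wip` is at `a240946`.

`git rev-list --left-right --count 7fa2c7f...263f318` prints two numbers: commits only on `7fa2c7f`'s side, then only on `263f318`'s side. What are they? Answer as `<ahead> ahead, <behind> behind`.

Reachable from 7fa2c7f: {1698fed, 3d74d50, 4a369cd, 7fa2c7f}.
Reachable from 263f318: {1bb0c47, 263f318, 2ae2700, 4a369cd, f410f50}.
Only in 7fa2c7f's history (ahead): {1698fed, 3d74d50, 7fa2c7f} — 3.
Only in 263f318's history (behind): {1bb0c47, 263f318, 2ae2700, f410f50} — 4.

3 ahead, 4 behind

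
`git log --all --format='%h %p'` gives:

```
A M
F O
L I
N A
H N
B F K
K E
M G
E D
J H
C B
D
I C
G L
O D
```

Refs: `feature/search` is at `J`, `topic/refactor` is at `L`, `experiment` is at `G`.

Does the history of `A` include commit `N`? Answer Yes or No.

Ancestors of A: {A, B, C, D, E, F, G, I, K, L, M, O}.
N is not in that set, so it is not an ancestor of A.

No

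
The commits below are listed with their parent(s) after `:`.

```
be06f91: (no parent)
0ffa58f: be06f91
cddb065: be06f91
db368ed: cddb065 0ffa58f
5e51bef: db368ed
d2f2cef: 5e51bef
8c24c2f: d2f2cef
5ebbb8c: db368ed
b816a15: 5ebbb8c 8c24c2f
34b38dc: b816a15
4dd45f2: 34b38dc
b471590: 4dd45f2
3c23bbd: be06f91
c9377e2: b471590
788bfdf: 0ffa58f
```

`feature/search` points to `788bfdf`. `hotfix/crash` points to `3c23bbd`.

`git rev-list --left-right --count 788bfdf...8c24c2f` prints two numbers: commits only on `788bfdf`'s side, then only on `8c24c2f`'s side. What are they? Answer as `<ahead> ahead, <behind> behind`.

1 ahead, 5 behind

Reachable from 788bfdf: {0ffa58f, 788bfdf, be06f91}.
Reachable from 8c24c2f: {0ffa58f, 5e51bef, 8c24c2f, be06f91, cddb065, d2f2cef, db368ed}.
Only in 788bfdf's history (ahead): {788bfdf} — 1.
Only in 8c24c2f's history (behind): {5e51bef, 8c24c2f, cddb065, d2f2cef, db368ed} — 5.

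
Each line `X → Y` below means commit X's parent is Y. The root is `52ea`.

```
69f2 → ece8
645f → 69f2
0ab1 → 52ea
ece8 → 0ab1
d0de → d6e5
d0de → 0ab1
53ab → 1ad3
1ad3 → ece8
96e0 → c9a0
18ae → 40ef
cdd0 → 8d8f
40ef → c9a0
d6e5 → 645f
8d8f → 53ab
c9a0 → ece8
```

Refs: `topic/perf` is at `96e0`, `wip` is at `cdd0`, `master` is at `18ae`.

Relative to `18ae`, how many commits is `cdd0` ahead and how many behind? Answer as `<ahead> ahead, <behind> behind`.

Reachable from cdd0: {0ab1, 1ad3, 52ea, 53ab, 8d8f, cdd0, ece8}.
Reachable from 18ae: {0ab1, 18ae, 40ef, 52ea, c9a0, ece8}.
Only in cdd0's history (ahead): {1ad3, 53ab, 8d8f, cdd0} — 4.
Only in 18ae's history (behind): {18ae, 40ef, c9a0} — 3.

4 ahead, 3 behind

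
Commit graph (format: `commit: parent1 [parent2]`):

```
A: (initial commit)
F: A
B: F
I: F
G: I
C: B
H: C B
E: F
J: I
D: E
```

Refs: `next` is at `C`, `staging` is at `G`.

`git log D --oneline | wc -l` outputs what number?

Walking parent pointers from D: reachable set = {A, D, E, F}.
That is 4 commits.

4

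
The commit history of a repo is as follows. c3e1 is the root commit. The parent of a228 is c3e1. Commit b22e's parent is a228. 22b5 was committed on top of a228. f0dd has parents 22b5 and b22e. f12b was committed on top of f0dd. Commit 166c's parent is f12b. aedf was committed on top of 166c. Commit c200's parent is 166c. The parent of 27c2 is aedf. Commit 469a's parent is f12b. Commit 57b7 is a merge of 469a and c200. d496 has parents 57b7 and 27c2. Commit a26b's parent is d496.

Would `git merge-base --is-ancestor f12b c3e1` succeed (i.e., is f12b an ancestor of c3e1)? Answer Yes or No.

No

Ancestors of c3e1: {c3e1}.
f12b is not in that set, so it is not an ancestor of c3e1.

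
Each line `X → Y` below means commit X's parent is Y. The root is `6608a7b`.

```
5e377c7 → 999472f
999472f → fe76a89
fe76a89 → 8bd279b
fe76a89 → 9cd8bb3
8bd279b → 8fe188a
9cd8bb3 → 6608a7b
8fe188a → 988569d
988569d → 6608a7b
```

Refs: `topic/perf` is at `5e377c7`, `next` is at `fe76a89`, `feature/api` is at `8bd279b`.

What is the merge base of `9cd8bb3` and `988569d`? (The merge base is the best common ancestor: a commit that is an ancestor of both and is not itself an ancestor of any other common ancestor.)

6608a7b

Ancestors of 9cd8bb3: {6608a7b, 9cd8bb3}.
Ancestors of 988569d: {6608a7b, 988569d}.
Common ancestors: {6608a7b}.
The only common ancestor is 6608a7b, so it is the merge base.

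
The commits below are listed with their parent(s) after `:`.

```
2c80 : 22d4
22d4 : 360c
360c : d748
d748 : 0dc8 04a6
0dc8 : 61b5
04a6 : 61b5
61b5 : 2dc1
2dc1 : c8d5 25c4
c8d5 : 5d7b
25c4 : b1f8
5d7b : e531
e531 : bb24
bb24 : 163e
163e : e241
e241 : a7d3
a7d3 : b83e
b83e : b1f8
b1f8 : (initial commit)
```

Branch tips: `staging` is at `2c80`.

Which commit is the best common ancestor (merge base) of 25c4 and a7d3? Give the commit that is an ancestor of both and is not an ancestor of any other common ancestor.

Ancestors of 25c4: {25c4, b1f8}.
Ancestors of a7d3: {a7d3, b1f8, b83e}.
Common ancestors: {b1f8}.
The only common ancestor is b1f8, so it is the merge base.

b1f8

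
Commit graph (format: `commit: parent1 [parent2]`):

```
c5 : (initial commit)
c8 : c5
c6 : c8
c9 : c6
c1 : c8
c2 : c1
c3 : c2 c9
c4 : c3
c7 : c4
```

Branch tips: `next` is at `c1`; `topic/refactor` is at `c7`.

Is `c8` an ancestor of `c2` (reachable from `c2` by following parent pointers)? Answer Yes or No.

Ancestors of c2 (commits reachable by following parents): {c1, c2, c5, c8}.
c8 is in that set, so it is an ancestor of c2.

Yes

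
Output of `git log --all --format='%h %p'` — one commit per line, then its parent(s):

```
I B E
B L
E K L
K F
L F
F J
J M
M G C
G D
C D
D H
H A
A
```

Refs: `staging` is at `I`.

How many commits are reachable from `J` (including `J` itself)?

7

Walking parent pointers from J: reachable set = {A, C, D, G, H, J, M}.
That is 7 commits.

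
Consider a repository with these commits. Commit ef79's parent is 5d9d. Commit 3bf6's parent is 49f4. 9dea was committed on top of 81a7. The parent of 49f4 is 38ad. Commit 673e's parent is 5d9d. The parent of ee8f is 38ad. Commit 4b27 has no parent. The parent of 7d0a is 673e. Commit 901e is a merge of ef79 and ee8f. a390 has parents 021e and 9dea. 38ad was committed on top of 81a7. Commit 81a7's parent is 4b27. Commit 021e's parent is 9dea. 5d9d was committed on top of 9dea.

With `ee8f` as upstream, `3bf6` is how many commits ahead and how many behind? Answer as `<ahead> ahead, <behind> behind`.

Reachable from 3bf6: {38ad, 3bf6, 49f4, 4b27, 81a7}.
Reachable from ee8f: {38ad, 4b27, 81a7, ee8f}.
Only in 3bf6's history (ahead): {3bf6, 49f4} — 2.
Only in ee8f's history (behind): {ee8f} — 1.

2 ahead, 1 behind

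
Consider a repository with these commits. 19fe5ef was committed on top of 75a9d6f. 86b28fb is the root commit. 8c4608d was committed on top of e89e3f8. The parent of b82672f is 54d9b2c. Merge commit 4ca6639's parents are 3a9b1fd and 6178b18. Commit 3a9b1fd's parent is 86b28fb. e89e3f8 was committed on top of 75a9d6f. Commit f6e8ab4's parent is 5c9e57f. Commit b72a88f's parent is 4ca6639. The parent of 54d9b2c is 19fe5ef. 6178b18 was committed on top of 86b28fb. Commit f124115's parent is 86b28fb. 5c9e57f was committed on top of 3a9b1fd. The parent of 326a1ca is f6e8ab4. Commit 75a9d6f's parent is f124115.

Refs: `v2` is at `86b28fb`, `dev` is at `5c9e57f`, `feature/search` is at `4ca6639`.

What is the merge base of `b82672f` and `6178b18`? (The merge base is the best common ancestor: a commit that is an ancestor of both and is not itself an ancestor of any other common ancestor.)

86b28fb

Ancestors of b82672f: {19fe5ef, 54d9b2c, 75a9d6f, 86b28fb, b82672f, f124115}.
Ancestors of 6178b18: {6178b18, 86b28fb}.
Common ancestors: {86b28fb}.
The only common ancestor is 86b28fb, so it is the merge base.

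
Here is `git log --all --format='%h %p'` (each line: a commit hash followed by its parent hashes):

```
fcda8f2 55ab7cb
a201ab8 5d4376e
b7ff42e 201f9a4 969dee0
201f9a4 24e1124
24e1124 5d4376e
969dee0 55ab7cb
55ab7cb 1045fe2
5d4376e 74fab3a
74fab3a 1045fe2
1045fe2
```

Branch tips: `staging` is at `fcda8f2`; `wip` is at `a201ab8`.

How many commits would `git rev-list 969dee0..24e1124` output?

3

Reachable from 24e1124: {1045fe2, 24e1124, 5d4376e, 74fab3a}.
Reachable from 969dee0: {1045fe2, 55ab7cb, 969dee0}.
In 24e1124's history but not 969dee0's: {24e1124, 5d4376e, 74fab3a} — 3 commits.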